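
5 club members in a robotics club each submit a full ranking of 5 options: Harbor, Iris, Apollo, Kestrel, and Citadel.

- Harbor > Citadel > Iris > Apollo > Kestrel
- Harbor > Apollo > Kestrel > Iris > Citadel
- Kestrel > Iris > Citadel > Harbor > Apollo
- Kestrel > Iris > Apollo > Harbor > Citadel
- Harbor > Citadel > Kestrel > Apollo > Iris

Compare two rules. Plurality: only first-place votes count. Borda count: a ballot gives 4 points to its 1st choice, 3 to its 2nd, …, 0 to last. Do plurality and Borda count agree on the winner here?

Yes

Plurality first-place counts: Harbor 3, Iris 0, Apollo 0, Kestrel 2, Citadel 0 → Harbor.
Borda totals: Harbor 14, Iris 9, Apollo 7, Kestrel 12, Citadel 8 → Harbor.
The two rules agree on Harbor.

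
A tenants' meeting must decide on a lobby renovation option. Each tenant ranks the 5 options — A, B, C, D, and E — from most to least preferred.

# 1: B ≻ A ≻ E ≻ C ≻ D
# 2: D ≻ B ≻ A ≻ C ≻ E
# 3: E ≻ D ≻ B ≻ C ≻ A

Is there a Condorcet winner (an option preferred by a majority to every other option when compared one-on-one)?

No

Head-to-head results (3 voters total):
A vs B: B wins 3–0.
A vs C: A wins 2–1.
A vs D: D wins 2–1.
A vs E: A wins 2–1.
B vs C: B wins 3–0.
B vs D: D wins 2–1.
B vs E: B wins 2–1.
C vs D: D wins 2–1.
C vs E: E wins 2–1.
D vs E: E wins 2–1.
No candidate beats all others: A beats E beats D beats A, a majority cycle.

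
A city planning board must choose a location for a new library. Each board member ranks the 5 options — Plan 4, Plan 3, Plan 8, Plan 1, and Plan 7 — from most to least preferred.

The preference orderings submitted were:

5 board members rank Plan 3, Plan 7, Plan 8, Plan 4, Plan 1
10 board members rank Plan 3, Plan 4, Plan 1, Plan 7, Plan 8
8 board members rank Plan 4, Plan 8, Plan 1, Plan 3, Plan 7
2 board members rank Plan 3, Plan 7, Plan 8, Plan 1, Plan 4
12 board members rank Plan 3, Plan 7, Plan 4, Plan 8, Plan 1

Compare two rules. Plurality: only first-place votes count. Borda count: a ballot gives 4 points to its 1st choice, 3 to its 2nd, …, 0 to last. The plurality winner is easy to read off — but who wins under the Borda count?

Plurality first-place counts: Plan 4 8, Plan 3 29, Plan 8 0, Plan 1 0, Plan 7 0 → Plan 3.
Borda totals: Plan 4 91, Plan 3 124, Plan 8 50, Plan 1 38, Plan 7 67 → Plan 3.

Plan 3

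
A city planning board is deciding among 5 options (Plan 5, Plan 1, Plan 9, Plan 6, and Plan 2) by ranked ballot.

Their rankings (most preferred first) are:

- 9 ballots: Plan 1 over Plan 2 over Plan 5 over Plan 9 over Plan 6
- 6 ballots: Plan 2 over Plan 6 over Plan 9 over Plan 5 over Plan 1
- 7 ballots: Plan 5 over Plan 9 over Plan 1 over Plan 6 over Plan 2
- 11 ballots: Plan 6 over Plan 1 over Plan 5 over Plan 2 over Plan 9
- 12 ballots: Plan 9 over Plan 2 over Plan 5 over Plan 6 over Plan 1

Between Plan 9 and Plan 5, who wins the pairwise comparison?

Ballots ranking Plan 9 above Plan 5: 6+12 = 18.
Ballots ranking Plan 5 above Plan 9: 9+7+11 = 27.
Plan 5 wins the head-to-head, 27–18.

Plan 5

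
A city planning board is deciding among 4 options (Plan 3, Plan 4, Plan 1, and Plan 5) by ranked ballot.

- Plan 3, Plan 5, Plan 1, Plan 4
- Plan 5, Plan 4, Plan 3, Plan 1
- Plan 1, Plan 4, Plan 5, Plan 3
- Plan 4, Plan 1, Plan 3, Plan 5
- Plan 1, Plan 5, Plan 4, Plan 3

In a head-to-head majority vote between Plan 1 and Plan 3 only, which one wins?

Ballots ranking Plan 1 above Plan 3: 3.
Ballots ranking Plan 3 above Plan 1: 2.
Plan 1 wins the head-to-head, 3–2.

Plan 1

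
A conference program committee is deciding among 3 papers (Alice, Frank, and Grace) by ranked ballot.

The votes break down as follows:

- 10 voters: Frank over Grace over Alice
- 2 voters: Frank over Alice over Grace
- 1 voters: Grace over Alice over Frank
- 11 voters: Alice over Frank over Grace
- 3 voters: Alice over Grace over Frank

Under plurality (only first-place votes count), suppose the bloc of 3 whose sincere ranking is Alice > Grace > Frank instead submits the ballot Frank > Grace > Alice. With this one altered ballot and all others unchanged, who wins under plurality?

Frank

First-place totals with the altered ballot: Alice 11, Frank 15, Grace 1.
The switch changes the winner from Alice to Frank.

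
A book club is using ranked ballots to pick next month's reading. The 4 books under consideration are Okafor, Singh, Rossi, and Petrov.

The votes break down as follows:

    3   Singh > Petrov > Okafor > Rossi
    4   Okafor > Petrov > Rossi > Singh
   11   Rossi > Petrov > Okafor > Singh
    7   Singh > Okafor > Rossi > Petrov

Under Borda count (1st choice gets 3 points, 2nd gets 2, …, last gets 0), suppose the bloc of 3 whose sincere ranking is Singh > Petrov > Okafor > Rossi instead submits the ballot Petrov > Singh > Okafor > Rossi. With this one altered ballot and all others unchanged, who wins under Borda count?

Rossi

Borda totals with the altered ballot: Okafor 40, Singh 27, Rossi 44, Petrov 39.
The winner is unchanged: still Rossi.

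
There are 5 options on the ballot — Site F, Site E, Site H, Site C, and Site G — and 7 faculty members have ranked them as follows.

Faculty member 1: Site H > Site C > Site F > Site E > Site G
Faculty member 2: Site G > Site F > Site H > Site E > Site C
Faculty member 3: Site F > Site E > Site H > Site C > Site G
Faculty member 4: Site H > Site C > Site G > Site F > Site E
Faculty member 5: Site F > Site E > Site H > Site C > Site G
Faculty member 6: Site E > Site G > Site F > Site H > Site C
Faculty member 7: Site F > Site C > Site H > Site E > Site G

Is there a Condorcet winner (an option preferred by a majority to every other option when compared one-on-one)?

Yes

Head-to-head results (7 voters total):
Site F vs Site E: Site F wins 6–1.
Site F vs Site H: Site F wins 5–2.
Site F vs Site C: Site F wins 5–2.
Site F vs Site G: Site F wins 4–3.
Site E vs Site H: Site H wins 4–3.
Site E vs Site C: Site E wins 4–3.
Site E vs Site G: Site E wins 5–2.
Site H vs Site C: Site H wins 6–1.
Site H vs Site G: Site H wins 5–2.
Site C vs Site G: Site C wins 5–2.
Site F beats each rival — Site E (6–1), Site H (5–2), Site C (5–2), Site G (4–3) — so Site F is the Condorcet winner.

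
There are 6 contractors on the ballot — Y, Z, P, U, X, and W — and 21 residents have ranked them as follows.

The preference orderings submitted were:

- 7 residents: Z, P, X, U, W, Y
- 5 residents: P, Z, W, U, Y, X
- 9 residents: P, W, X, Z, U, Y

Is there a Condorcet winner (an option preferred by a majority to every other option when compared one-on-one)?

Head-to-head results (21 voters total):
Y vs Z: Z wins 21–0.
Y vs P: P wins 21–0.
Y vs U: U wins 21–0.
Y vs X: X wins 16–5.
Y vs W: W wins 21–0.
Z vs P: P wins 14–7.
Z vs U: Z wins 21–0.
Z vs X: Z wins 12–9.
Z vs W: Z wins 12–9.
P vs U: P wins 21–0.
P vs X: P wins 21–0.
P vs W: P wins 21–0.
U vs X: X wins 16–5.
U vs W: W wins 14–7.
X vs W: W wins 14–7.
P beats each rival — Y (21–0), Z (14–7), U (21–0), X (21–0), W (21–0) — so P is the Condorcet winner.

Yes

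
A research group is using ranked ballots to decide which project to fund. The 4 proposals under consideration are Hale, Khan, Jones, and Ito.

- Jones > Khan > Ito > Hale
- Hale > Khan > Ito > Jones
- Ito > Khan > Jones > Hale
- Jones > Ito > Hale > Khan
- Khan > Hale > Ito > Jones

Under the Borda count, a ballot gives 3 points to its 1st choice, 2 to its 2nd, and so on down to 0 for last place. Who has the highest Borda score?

Borda scores:
  Hale: 0 + 3 + 0 + 1 + 2 = 6
  Khan: 2 + 2 + 2 + 0 + 3 = 9
  Jones: 3 + 0 + 1 + 3 + 0 = 7
  Ito: 1 + 1 + 3 + 2 + 1 = 8
Khan has the highest total.

Khan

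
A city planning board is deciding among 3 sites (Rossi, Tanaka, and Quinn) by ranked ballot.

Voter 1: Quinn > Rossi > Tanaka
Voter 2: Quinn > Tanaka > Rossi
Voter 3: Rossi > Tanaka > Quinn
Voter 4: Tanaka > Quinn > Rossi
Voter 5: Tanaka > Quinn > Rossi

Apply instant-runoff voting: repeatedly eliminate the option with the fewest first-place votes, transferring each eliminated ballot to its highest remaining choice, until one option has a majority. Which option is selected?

Round 1: Tanaka 2, Quinn 2, Rossi 1. Rossi has the fewest and is eliminated.
Round 2: Tanaka 3, Quinn 2. Tanaka has a majority.

Tanaka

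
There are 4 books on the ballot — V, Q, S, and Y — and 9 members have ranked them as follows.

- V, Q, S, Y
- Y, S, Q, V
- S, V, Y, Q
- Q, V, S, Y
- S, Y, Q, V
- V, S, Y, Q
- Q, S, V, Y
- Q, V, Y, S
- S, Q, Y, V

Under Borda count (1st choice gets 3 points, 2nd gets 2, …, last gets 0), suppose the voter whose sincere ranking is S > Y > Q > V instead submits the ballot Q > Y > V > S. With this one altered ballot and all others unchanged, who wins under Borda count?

Borda totals with the altered ballot: V 14, Q 17, S 14, Y 9.
The switch changes the winner from S to Q.

Q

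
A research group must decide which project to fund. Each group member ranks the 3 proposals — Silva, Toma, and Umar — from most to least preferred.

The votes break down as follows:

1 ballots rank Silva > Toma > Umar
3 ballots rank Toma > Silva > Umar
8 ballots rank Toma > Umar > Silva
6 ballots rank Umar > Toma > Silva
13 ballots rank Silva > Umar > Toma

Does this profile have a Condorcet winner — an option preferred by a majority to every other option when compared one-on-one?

No

Head-to-head results (31 voters total):
Silva vs Toma: Toma wins 17–14.
Silva vs Umar: Silva wins 17–14.
Toma vs Umar: Umar wins 19–12.
No candidate beats all others: Silva beats Umar beats Toma beats Silva, a majority cycle.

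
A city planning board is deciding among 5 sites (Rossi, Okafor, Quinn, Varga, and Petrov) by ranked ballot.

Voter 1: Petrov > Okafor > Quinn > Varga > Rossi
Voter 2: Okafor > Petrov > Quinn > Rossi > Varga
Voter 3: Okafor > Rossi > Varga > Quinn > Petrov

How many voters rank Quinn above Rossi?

Ballots ranking Quinn above Rossi: 2.
Ballots ranking Rossi above Quinn: 1.
So 2 of 3 voters prefer Quinn to Rossi.

2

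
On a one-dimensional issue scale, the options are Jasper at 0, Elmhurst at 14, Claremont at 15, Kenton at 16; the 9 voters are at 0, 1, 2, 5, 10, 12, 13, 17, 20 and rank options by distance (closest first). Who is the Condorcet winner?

With single-peaked preferences on a line, the Condorcet winner is the candidate closest to the median voter.
The median voter (position 10) is closest to Elmhurst at 14.
Check: Elmhurst vs Kenton — voters closer to Elmhurst: 7 of 9.

Elmhurst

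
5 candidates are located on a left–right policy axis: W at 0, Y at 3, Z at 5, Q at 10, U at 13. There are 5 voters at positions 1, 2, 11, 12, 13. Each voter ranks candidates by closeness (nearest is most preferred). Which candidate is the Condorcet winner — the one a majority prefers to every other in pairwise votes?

Q

With single-peaked preferences on a line, the Condorcet winner is the candidate closest to the median voter.
The median voter (position 11) is closest to Q at 10.
Check: Q vs Y — voters closer to Q: 3 of 5.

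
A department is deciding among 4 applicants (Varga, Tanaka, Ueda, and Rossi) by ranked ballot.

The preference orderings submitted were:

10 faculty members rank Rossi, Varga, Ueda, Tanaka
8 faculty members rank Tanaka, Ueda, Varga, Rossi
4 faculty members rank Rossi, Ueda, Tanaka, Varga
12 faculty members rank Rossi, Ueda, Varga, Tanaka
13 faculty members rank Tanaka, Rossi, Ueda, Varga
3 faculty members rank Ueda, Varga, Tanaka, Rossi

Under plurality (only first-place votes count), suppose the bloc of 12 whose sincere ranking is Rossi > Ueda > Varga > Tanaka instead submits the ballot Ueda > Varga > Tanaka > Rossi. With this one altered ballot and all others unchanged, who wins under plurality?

Tanaka

First-place totals with the altered ballot: Varga 0, Tanaka 21, Ueda 15, Rossi 14.
The switch changes the winner from Rossi to Tanaka.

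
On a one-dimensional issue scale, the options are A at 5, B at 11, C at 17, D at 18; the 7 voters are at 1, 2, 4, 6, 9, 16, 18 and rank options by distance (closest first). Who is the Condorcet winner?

With single-peaked preferences on a line, the Condorcet winner is the candidate closest to the median voter.
The median voter (position 6) is closest to A at 5.
Check: A vs B — voters closer to A: 4 of 7.

A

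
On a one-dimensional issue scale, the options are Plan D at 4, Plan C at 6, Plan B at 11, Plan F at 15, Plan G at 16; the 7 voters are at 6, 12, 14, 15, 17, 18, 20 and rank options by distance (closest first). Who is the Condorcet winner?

Plan F

With single-peaked preferences on a line, the Condorcet winner is the candidate closest to the median voter.
The median voter (position 15) is closest to Plan F at 15.
Check: Plan F vs Plan B — voters closer to Plan F: 5 of 7.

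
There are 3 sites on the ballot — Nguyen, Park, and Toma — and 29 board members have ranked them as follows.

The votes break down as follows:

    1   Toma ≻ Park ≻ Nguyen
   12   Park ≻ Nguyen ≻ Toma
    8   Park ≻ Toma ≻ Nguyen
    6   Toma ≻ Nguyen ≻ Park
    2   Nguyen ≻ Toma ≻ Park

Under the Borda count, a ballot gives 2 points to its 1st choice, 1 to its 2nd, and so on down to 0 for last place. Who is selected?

Park

Borda scores:
  Nguyen: 0 + 12·1 + 8·0 + 6·1 + 2·2 = 22
  Park: 1 + 12·2 + 8·2 + 6·0 + 2·0 = 41
  Toma: 2 + 12·0 + 8·1 + 6·2 + 2·1 = 24
Park has the highest total.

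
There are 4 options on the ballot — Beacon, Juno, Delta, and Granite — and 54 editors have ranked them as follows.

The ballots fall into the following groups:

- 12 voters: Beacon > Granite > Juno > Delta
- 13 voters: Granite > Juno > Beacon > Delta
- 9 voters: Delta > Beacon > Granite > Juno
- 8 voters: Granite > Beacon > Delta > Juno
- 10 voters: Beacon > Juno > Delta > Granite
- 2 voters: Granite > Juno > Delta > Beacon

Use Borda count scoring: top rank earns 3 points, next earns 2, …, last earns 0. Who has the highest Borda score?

Borda scores:
  Beacon: 12·3 + 13·1 + 9·2 + 8·2 + 10·3 + 2·0 = 113
  Juno: 12·1 + 13·2 + 9·0 + 8·0 + 10·2 + 2·2 = 62
  Delta: 12·0 + 13·0 + 9·3 + 8·1 + 10·1 + 2·1 = 47
  Granite: 12·2 + 13·3 + 9·1 + 8·3 + 10·0 + 2·3 = 102
Beacon has the highest total.

Beacon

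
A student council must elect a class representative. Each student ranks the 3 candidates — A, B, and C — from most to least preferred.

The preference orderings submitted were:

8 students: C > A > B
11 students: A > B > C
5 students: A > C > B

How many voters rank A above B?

24

Ballots ranking A above B: 8+11+5 = 24.
Ballots ranking B above A: 0.
So 24 of 24 voters prefer A to B.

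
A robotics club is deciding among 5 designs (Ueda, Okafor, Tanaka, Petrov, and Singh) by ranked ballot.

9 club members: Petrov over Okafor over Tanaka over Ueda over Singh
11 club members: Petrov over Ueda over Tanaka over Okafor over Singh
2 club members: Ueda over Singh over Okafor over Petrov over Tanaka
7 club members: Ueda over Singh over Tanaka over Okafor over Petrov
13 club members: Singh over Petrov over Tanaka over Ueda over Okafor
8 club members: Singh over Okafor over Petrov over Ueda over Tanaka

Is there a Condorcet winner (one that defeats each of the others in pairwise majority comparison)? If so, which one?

No Condorcet winner

Head-to-head results (50 voters total):
Ueda vs Okafor: Ueda wins 33–17.
Ueda vs Tanaka: Ueda wins 28–22.
Ueda vs Petrov: Petrov wins 41–9.
Ueda vs Singh: Ueda wins 29–21.
Okafor vs Tanaka: Tanaka wins 31–19.
Okafor vs Petrov: Petrov wins 33–17.
Okafor vs Singh: Singh wins 30–20.
Tanaka vs Petrov: Petrov wins 43–7.
Tanaka vs Singh: Singh wins 30–20.
Petrov vs Singh: Singh wins 30–20.
No candidate beats all others: Ueda beats Singh beats Petrov beats Ueda, a majority cycle.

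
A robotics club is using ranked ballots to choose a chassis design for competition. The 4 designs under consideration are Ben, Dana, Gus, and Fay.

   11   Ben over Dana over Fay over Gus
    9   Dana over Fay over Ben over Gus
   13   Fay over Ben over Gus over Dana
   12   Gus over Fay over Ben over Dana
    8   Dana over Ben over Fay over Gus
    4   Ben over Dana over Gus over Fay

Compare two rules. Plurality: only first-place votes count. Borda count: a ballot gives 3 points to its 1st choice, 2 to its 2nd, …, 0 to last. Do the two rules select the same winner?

No

Plurality first-place counts: Ben 15, Dana 17, Gus 12, Fay 13 → Dana.
Borda totals: Ben 108, Dana 81, Gus 53, Fay 100 → Ben.
The two rules disagree: plurality picks Dana, Borda picks Ben.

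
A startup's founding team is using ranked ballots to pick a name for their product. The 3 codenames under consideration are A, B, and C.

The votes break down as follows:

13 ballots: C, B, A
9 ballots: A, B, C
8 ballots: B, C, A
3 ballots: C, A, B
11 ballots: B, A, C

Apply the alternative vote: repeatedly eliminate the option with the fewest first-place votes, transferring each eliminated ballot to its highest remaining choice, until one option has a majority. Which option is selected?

B

Round 1: B 19, C 16, A 9. A has the fewest and is eliminated.
Round 2: B 28, C 16. B has a majority.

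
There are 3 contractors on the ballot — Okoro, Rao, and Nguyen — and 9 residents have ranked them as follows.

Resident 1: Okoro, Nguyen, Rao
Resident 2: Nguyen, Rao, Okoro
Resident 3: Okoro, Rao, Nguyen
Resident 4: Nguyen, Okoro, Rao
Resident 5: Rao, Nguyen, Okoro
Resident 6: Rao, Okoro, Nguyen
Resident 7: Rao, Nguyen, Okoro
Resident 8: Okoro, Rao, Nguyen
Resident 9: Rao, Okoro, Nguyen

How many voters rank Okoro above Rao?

4

Ballots ranking Okoro above Rao: 4.
Ballots ranking Rao above Okoro: 5.
So 4 of 9 voters prefer Okoro to Rao.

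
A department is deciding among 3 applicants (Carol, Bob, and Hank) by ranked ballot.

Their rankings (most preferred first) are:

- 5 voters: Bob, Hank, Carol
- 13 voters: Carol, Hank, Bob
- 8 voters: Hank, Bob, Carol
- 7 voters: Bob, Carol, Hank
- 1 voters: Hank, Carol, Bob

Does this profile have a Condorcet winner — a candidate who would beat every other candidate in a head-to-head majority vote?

Head-to-head results (34 voters total):
Carol vs Bob: Bob wins 20–14.
Carol vs Hank: Carol wins 20–14.
Bob vs Hank: Hank wins 22–12.
No candidate beats all others: Carol beats Hank beats Bob beats Carol, a majority cycle.

No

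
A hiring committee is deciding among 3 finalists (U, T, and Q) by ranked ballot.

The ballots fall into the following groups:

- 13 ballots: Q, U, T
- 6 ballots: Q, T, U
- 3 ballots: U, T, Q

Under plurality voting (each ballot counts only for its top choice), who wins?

First-place vote totals:
  U: 3
  T: 0
  Q: 19
Q has the most first-place votes.

Q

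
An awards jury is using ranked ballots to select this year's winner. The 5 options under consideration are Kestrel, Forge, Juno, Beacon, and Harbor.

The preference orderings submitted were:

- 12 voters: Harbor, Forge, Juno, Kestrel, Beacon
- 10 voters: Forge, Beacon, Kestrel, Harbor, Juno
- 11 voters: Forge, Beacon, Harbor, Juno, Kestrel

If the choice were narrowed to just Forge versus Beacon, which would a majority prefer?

Forge

Ballots ranking Forge above Beacon: 12+10+11 = 33.
Ballots ranking Beacon above Forge: 0.
Forge wins the head-to-head, 33–0.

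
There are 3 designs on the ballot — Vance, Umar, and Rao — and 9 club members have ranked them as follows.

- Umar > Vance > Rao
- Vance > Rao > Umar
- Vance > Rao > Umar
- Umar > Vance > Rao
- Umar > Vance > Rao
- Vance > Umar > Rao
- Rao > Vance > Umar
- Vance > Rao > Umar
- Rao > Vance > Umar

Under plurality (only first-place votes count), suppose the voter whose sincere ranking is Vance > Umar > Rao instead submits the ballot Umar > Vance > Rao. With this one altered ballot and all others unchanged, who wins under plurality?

First-place totals with the altered ballot: Vance 3, Umar 4, Rao 2.
The switch changes the winner from Vance to Umar.

Umar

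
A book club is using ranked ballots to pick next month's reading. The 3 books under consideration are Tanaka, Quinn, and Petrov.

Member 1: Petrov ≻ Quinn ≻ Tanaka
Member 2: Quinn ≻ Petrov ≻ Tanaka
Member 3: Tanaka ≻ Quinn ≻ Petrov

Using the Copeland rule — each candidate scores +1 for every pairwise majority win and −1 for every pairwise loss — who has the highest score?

Quinn

Pairwise results:
  Tanaka vs Quinn: Quinn wins 2–1.
  Tanaka vs Petrov: Petrov wins 2–1.
  Quinn vs Petrov: Quinn wins 2–1.
Copeland scores (wins − losses):
  Tanaka: 0 − 2 = -2
  Quinn: 2 − 0 = 2
  Petrov: 1 − 1 = 0
Quinn has the best Copeland score.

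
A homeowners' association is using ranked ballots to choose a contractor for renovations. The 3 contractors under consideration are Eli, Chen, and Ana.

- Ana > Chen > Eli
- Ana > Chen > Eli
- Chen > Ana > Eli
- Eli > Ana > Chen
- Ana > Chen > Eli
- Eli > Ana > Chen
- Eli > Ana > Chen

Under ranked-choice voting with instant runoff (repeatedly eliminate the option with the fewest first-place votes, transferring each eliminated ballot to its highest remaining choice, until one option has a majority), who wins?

Round 1: Eli 3, Ana 3, Chen 1. Chen has the fewest and is eliminated.
Round 2: Ana 4, Eli 3. Ana has a majority.

Ana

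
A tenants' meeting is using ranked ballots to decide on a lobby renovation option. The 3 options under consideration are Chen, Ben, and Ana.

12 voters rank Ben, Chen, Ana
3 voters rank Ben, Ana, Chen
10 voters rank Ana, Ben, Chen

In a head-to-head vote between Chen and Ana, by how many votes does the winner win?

Ballots ranking Chen above Ana: 12.
Ballots ranking Ana above Chen: 3+10 = 13.
Ana wins 13–12, a margin of 1.

1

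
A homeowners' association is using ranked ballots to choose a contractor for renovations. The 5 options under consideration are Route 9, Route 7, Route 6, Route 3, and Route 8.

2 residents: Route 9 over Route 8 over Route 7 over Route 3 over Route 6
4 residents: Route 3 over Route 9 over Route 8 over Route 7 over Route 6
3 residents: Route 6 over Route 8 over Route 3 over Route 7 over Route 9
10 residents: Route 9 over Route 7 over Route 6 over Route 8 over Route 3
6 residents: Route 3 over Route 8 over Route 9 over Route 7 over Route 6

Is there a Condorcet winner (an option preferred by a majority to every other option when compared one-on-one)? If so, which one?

Head-to-head results (25 voters total):
Route 9 vs Route 7: Route 9 wins 22–3.
Route 9 vs Route 6: Route 9 wins 22–3.
Route 9 vs Route 3: Route 3 wins 13–12.
Route 9 vs Route 8: Route 9 wins 16–9.
Route 7 vs Route 6: Route 7 wins 22–3.
Route 7 vs Route 3: Route 3 wins 13–12.
Route 7 vs Route 8: Route 8 wins 15–10.
Route 6 vs Route 3: Route 6 wins 13–12.
Route 6 vs Route 8: Route 6 wins 13–12.
Route 3 vs Route 8: Route 8 wins 15–10.
No candidate beats all others: Route 9 beats Route 6 beats Route 3 beats Route 9, a majority cycle.

No Condorcet winner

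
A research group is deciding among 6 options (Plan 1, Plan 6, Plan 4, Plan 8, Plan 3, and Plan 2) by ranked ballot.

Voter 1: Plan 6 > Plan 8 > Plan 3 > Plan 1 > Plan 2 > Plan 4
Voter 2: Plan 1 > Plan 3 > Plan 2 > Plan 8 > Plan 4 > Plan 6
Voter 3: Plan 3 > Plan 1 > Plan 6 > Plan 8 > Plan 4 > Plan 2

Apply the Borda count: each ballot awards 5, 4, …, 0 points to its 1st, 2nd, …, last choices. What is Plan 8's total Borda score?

8

Borda scores:
  Plan 1: 2 + 5 + 4 = 11
  Plan 6: 5 + 0 + 3 = 8
  Plan 4: 0 + 1 + 1 = 2
  Plan 8: 4 + 2 + 2 = 8
  Plan 3: 3 + 4 + 5 = 12
  Plan 2: 1 + 3 + 0 = 4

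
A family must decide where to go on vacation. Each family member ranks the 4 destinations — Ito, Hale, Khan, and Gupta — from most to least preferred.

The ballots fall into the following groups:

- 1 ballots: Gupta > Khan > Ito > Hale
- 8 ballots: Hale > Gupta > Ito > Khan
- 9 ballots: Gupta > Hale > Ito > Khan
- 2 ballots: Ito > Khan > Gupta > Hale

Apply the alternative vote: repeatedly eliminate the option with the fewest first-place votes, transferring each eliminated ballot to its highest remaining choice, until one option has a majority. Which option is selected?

Round 1: Gupta 10, Hale 8, Ito 2, Khan 0. Khan has the fewest and is eliminated.
Round 2: Gupta 10, Hale 8, Ito 2. Ito has the fewest and is eliminated.
Round 3: Gupta 12, Hale 8. Gupta has a majority.

Gupta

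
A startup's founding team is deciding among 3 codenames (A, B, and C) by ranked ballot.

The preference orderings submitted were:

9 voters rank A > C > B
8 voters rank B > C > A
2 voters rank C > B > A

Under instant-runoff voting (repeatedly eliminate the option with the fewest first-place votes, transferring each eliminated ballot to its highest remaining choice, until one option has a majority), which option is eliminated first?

Round 1: A 9, B 8, C 2. C has the fewest and is eliminated.
Round 2: B 10, A 9. B has a majority.

C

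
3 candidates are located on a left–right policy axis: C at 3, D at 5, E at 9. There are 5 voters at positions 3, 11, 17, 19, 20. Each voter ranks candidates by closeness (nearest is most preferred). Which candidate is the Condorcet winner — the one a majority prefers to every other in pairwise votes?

E

With single-peaked preferences on a line, the Condorcet winner is the candidate closest to the median voter.
The median voter (position 17) is closest to E at 9.
Check: E vs D — voters closer to E: 4 of 5.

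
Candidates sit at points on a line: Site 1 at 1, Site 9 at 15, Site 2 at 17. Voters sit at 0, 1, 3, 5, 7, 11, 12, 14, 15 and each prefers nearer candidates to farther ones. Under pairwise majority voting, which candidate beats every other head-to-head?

Site 1

With single-peaked preferences on a line, the Condorcet winner is the candidate closest to the median voter.
The median voter (position 7) is closest to Site 1 at 1.
Check: Site 1 vs Site 9 — voters closer to Site 1: 5 of 9.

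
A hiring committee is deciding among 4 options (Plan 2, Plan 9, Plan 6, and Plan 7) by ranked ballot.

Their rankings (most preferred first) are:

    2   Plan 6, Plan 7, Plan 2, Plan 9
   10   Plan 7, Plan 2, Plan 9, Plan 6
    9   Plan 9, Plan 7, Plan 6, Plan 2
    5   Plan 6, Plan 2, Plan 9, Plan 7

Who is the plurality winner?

Plan 7

First-place vote totals:
  Plan 2: 0
  Plan 9: 9
  Plan 6: 7
  Plan 7: 10
Plan 7 has the most first-place votes.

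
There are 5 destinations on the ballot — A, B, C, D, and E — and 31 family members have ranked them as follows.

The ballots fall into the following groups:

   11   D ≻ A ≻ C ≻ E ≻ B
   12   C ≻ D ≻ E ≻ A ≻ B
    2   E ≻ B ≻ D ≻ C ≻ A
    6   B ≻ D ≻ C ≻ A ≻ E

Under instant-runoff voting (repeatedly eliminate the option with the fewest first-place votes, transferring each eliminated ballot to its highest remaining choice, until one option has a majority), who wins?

Round 1: C 12, D 11, B 6, E 2, A 0. A has the fewest and is eliminated.
Round 2: C 12, D 11, B 6, E 2. E has the fewest and is eliminated.
Round 3: C 12, D 11, B 8. B has the fewest and is eliminated.
Round 4: D 19, C 12. D has a majority.

D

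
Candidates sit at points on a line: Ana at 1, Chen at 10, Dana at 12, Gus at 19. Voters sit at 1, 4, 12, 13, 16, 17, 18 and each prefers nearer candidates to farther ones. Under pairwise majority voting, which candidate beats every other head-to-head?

With single-peaked preferences on a line, the Condorcet winner is the candidate closest to the median voter.
The median voter (position 13) is closest to Dana at 12.
Check: Dana vs Ana — voters closer to Dana: 5 of 7.

Dana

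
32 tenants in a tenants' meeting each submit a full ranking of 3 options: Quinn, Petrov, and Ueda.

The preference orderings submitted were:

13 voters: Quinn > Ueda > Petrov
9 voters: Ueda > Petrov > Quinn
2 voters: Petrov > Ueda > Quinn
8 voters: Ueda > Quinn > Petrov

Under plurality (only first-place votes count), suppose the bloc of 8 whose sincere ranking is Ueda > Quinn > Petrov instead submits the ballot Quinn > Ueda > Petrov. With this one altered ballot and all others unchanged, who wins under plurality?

First-place totals with the altered ballot: Quinn 21, Petrov 2, Ueda 9.
The switch changes the winner from Ueda to Quinn.

Quinn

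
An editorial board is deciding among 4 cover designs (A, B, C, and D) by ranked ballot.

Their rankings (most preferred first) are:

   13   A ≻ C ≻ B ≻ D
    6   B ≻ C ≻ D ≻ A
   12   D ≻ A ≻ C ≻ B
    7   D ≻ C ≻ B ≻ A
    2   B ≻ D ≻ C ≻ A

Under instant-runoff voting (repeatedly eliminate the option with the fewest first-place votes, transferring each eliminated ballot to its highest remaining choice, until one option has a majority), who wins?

Round 1: D 19, A 13, B 8, C 0. C has the fewest and is eliminated.
Round 2: D 19, A 13, B 8. B has the fewest and is eliminated.
Round 3: D 27, A 13. D has a majority.

D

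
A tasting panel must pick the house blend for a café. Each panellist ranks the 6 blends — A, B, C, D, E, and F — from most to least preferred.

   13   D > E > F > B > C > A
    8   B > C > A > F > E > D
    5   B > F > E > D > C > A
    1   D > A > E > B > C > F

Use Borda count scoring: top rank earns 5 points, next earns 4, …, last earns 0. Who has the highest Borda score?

B

Borda scores:
  A: 13·0 + 8·3 + 5·0 + 4 = 28
  B: 13·2 + 8·5 + 5·5 + 2 = 93
  C: 13·1 + 8·4 + 5·1 + 1 = 51
  D: 13·5 + 8·0 + 5·2 + 5 = 80
  E: 13·4 + 8·1 + 5·3 + 3 = 78
  F: 13·3 + 8·2 + 5·4 + 0 = 75
B has the highest total.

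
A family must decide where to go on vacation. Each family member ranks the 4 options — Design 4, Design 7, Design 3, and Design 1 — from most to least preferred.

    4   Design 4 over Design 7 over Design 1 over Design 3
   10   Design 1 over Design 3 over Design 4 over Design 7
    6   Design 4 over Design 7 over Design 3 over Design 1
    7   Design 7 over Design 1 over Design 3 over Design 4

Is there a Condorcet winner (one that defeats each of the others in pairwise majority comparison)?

Head-to-head results (27 voters total):
Design 4 vs Design 7: Design 4 wins 20–7.
Design 4 vs Design 3: Design 3 wins 17–10.
Design 4 vs Design 1: Design 1 wins 17–10.
Design 7 vs Design 3: Design 7 wins 17–10.
Design 7 vs Design 1: Design 7 wins 17–10.
Design 3 vs Design 1: Design 1 wins 21–6.
No candidate beats all others: Design 4 beats Design 7 beats Design 3 beats Design 4, a majority cycle.

No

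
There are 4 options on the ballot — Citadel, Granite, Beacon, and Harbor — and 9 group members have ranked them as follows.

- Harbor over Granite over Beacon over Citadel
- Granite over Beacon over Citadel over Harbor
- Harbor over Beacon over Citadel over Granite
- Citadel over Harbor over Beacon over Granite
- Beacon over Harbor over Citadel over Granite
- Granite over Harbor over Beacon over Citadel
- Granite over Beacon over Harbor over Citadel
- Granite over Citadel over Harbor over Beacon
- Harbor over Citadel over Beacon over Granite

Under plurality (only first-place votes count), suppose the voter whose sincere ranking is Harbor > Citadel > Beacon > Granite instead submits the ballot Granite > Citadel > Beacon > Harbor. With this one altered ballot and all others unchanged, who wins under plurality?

First-place totals with the altered ballot: Citadel 1, Granite 5, Beacon 1, Harbor 2.
The winner is unchanged: still Granite.

Granite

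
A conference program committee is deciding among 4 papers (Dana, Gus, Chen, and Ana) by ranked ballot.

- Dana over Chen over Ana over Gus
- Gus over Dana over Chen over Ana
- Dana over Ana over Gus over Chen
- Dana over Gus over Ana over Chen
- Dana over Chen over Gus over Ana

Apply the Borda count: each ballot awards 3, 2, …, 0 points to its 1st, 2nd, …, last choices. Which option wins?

Borda scores:
  Dana: 3 + 2 + 3 + 3 + 3 = 14
  Gus: 0 + 3 + 1 + 2 + 1 = 7
  Chen: 2 + 1 + 0 + 0 + 2 = 5
  Ana: 1 + 0 + 2 + 1 + 0 = 4
Dana has the highest total.

Dana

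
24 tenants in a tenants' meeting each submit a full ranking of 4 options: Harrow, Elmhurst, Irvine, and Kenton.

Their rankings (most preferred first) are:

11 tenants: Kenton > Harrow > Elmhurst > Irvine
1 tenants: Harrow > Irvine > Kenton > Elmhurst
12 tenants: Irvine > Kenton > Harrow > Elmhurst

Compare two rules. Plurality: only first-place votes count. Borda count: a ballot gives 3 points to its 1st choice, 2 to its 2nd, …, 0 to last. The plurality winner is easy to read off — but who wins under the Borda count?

Plurality first-place counts: Harrow 1, Elmhurst 0, Irvine 12, Kenton 11 → Irvine.
Borda totals: Harrow 37, Elmhurst 11, Irvine 38, Kenton 58 → Kenton.

Kenton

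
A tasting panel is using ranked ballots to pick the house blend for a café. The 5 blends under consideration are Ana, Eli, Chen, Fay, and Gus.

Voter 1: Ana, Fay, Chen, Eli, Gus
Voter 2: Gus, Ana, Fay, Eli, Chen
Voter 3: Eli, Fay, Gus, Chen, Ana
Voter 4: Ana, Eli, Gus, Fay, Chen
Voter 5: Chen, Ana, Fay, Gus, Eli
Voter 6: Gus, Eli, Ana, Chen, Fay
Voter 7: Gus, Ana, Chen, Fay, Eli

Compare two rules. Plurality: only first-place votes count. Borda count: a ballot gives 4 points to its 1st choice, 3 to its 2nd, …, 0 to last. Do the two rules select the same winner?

Plurality first-place counts: Ana 2, Eli 1, Chen 1, Fay 0, Gus 3 → Gus.
Borda totals: Ana 19, Eli 12, Chen 10, Fay 12, Gus 17 → Ana.
The two rules disagree: plurality picks Gus, Borda picks Ana.

No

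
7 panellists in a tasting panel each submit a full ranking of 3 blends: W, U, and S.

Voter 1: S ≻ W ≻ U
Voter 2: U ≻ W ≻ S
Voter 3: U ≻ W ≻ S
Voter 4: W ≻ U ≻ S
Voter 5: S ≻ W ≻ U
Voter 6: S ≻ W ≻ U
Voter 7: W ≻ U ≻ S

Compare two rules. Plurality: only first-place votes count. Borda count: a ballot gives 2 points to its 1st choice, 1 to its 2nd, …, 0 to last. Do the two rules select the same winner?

Plurality first-place counts: W 2, U 2, S 3 → S.
Borda totals: W 9, U 6, S 6 → W.
The two rules disagree: plurality picks S, Borda picks W.

No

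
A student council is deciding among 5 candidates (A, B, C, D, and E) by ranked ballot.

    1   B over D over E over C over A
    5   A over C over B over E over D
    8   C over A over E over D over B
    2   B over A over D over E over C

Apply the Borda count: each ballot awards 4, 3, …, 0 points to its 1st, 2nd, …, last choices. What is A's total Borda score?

50

Borda scores:
  A: 0 + 5·4 + 8·3 + 2·3 = 50
  B: 4 + 5·2 + 8·0 + 2·4 = 22
  C: 1 + 5·3 + 8·4 + 2·0 = 48
  D: 3 + 5·0 + 8·1 + 2·2 = 15
  E: 2 + 5·1 + 8·2 + 2·1 = 25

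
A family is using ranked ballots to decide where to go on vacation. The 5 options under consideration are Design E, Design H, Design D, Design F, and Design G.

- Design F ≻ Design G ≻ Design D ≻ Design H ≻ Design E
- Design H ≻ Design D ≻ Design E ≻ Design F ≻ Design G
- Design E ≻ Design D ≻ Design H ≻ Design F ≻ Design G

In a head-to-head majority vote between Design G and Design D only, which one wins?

Design D

Ballots ranking Design G above Design D: 1.
Ballots ranking Design D above Design G: 2.
Design D wins the head-to-head, 2–1.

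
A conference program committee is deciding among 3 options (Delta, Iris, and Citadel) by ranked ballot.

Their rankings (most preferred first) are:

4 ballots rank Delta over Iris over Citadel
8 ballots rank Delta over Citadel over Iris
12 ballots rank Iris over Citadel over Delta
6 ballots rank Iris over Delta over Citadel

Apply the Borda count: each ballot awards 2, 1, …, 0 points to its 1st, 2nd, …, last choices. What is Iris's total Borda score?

Borda scores:
  Delta: 4·2 + 8·2 + 12·0 + 6·1 = 30
  Iris: 4·1 + 8·0 + 12·2 + 6·2 = 40
  Citadel: 4·0 + 8·1 + 12·1 + 6·0 = 20

40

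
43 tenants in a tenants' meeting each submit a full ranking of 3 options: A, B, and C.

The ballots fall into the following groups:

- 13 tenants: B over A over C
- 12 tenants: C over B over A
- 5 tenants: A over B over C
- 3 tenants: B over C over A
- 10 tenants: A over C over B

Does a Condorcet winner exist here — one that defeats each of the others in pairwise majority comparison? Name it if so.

Head-to-head results (43 voters total):
A vs B: B wins 28–15.
A vs C: A wins 28–15.
B vs C: C wins 22–21.
No candidate beats all others: A beats C beats B beats A, a majority cycle.

None — there is no Condorcet winner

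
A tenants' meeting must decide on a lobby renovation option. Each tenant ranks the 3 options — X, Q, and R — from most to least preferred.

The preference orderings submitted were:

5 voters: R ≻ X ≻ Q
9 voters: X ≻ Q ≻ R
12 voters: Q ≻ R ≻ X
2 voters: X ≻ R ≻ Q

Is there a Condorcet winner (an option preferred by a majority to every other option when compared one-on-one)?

No

Head-to-head results (28 voters total):
X vs Q: X wins 16–12.
X vs R: R wins 17–11.
Q vs R: Q wins 21–7.
No candidate beats all others: X beats Q beats R beats X, a majority cycle.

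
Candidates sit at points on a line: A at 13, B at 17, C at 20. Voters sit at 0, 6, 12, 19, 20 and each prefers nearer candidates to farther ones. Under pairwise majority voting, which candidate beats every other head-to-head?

With single-peaked preferences on a line, the Condorcet winner is the candidate closest to the median voter.
The median voter (position 12) is closest to A at 13.
Check: A vs B — voters closer to A: 3 of 5.

A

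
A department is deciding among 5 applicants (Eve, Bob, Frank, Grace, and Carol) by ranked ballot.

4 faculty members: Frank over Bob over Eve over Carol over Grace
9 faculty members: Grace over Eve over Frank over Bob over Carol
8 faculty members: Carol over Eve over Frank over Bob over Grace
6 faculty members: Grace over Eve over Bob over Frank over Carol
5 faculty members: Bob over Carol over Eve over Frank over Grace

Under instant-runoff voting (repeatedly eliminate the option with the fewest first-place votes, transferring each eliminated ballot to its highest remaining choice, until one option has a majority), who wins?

Bob

Round 1: Grace 15, Carol 8, Bob 5, Frank 4, Eve 0. Eve has the fewest and is eliminated.
Round 2: Grace 15, Carol 8, Bob 5, Frank 4. Frank has the fewest and is eliminated.
Round 3: Grace 15, Bob 9, Carol 8. Carol has the fewest and is eliminated.
Round 4: Bob 17, Grace 15. Bob has a majority.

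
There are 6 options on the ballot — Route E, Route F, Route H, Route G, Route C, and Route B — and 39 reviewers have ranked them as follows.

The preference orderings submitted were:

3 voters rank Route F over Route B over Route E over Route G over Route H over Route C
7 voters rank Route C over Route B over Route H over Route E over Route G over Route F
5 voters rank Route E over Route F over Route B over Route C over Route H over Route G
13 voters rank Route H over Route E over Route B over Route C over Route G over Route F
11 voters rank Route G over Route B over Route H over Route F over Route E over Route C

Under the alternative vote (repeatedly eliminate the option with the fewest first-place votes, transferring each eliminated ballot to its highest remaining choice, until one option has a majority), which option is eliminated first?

Round 1: Route H 13, Route G 11, Route C 7, Route E 5, Route F 3, Route B 0. Route B has the fewest and is eliminated.
Round 2: Route H 13, Route G 11, Route C 7, Route E 5, Route F 3. Route F has the fewest and is eliminated.
Round 3: Route H 13, Route G 11, Route E 8, Route C 7. Route C has the fewest and is eliminated.
Round 4: Route H 20, Route G 11, Route E 8. Route H has a majority.

Route B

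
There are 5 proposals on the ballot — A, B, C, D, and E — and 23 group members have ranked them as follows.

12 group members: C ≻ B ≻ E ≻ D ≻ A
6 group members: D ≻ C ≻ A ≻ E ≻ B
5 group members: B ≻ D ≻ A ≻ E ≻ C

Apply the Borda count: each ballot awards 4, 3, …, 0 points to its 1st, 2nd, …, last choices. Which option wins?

C

Borda scores:
  A: 12·0 + 6·2 + 5·2 = 22
  B: 12·3 + 6·0 + 5·4 = 56
  C: 12·4 + 6·3 + 5·0 = 66
  D: 12·1 + 6·4 + 5·3 = 51
  E: 12·2 + 6·1 + 5·1 = 35
C has the highest total.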